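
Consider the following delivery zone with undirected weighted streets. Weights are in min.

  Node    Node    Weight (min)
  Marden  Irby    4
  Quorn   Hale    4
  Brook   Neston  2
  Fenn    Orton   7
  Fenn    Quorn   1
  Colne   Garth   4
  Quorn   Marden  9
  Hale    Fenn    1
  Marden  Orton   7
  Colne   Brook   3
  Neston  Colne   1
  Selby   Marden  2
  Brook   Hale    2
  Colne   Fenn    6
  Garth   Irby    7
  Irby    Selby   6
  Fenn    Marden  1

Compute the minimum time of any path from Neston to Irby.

Settle nodes by increasing distance from Neston:
Neston: 0
Colne: 1  (via Neston)
Brook: 2  (via Neston)
Hale: 4  (via Brook)
Fenn: 5  (via Hale)
Garth: 5  (via Colne)
Marden: 6  (via Fenn)
Quorn: 6  (via Fenn)
Selby: 8  (via Marden)
Irby: 10  (via Marden)
Shortest route: Neston–Brook–Hale–Fenn–Marden–Irby = 10 min.

10 min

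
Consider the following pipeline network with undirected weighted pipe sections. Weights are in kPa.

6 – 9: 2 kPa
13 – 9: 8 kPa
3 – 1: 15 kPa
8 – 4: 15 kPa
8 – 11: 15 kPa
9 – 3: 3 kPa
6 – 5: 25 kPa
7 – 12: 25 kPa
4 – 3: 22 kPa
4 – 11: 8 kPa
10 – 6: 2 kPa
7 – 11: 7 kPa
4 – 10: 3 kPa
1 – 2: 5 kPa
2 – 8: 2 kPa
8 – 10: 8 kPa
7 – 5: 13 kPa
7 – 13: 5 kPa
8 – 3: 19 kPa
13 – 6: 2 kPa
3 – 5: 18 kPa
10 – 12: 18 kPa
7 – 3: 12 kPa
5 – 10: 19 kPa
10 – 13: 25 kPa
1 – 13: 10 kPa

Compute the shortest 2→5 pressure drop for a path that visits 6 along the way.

32 kPa

Best 2 to 6: 2 → 8 → 10 → 6 costing 12
Best 6 to 5: 6 → 13 → 7 → 5 costing 20
Total via 6: 12 + 20 = 32 kPa.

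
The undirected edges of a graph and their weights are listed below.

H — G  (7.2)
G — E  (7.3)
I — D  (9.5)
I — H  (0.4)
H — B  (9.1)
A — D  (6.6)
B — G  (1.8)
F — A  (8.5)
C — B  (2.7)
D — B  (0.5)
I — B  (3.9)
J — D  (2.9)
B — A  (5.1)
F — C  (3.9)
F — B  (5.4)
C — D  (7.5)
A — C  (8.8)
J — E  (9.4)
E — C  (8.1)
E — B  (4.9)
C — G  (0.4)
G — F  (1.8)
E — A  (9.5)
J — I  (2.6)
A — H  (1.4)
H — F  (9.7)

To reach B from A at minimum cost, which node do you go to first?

Compare a few routes:
A–D–B: 6.6+0.5 = 7.1
A–H–I–B: 1.4+0.4+3.9 = 5.7
A–B: 5.1 = 5.1
The minimum is 5.1 via A–B.
So from A the first move is to B.

B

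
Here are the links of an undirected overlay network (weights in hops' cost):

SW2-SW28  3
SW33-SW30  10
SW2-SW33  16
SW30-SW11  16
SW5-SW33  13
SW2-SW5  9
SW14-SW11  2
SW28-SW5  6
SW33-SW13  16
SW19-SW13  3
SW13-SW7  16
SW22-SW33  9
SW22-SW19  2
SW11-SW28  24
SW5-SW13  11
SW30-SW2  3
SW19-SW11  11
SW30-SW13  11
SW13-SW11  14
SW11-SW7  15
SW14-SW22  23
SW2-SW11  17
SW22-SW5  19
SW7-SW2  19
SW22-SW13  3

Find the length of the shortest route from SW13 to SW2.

14 hops' cost

Settle nodes by increasing distance from SW13:
SW13: 0
SW19: 3  (via SW13)
SW22: 3  (via SW13)
SW5: 11  (via SW13)
SW30: 11  (via SW13)
SW33: 12  (via SW22)
SW11: 14  (via SW13)
SW2: 14  (via SW30)
Shortest route: SW13 → SW30 → SW2 = 14 hops' cost.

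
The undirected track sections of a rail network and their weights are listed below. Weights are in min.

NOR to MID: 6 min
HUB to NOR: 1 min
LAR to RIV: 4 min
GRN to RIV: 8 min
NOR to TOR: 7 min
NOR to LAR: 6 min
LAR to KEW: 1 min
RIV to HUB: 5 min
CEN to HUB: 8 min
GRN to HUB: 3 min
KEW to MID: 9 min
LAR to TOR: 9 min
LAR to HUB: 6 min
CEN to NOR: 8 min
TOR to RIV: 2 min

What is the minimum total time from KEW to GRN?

10 min

Candidate routes:
KEW - LAR - RIV - GRN: 1+4+8 = 13
KEW - LAR - HUB - GRN: 1+6+3 = 10
KEW - LAR - NOR - HUB - GRN: 1+6+1+3 = 11
KEW - LAR - RIV - HUB - GRN: 1+4+5+3 = 13
The minimum is 10 min via KEW - LAR - HUB - GRN.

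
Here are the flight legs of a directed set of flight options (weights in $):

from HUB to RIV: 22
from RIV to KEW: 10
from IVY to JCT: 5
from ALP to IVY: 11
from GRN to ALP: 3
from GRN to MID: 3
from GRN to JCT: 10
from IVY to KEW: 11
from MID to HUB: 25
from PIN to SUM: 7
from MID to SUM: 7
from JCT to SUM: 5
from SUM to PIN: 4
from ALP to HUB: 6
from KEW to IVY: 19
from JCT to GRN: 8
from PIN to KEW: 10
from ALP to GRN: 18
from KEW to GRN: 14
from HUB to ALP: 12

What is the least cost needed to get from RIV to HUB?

$33

Enumerating some paths:
RIV - KEW - IVY - JCT - GRN - ALP - HUB: 10+19+5+8+3+6 = 51
RIV - KEW - GRN - ALP - HUB: 10+14+3+6 = 33
Cheapest is RIV - KEW - GRN - ALP - HUB at $33.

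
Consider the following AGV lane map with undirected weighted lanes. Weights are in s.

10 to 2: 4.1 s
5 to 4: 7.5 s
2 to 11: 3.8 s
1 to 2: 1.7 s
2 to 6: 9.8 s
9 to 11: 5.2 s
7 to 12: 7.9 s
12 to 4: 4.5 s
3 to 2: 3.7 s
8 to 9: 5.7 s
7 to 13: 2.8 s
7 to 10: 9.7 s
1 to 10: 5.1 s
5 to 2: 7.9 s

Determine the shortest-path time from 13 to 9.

25.6 s

Shortest distances from 13:
13: 0
7: 2.8  (via 13)
12: 10.7  (via 7)
10: 12.5  (via 7)
4: 15.2  (via 12)
2: 16.6  (via 10)
1: 17.6  (via 10)
3: 20.3  (via 2)
11: 20.4  (via 2)
5: 22.7  (via 4)
9: 25.6  (via 11)
Shortest route: 13–7–10–2–11–9 = 25.6 s.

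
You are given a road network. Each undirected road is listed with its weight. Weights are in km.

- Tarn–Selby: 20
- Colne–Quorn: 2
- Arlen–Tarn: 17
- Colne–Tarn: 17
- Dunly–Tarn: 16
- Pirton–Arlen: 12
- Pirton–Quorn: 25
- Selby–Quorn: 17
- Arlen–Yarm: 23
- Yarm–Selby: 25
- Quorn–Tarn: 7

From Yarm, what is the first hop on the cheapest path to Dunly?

Compare a few routes:
Yarm - Arlen - Tarn - Dunly: 23+17+16 = 56
Yarm - Selby - Tarn - Dunly: 25+20+16 = 61
Yarm - Selby - Quorn - Tarn - Dunly: 25+17+7+16 = 65
The minimum is 56 km via Yarm - Arlen - Tarn - Dunly.
So from Yarm the first move is to Arlen.

Arlen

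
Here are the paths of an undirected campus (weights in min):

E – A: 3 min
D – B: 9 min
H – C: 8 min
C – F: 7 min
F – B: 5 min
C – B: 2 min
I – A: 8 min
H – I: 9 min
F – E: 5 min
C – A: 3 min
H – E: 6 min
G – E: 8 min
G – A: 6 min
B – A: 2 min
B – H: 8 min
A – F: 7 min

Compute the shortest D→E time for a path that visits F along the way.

Shortest D→F: D–B–F = 14
Best F to E: F–E costing 5
Total via F: 14 + 5 = 19 min.

19 min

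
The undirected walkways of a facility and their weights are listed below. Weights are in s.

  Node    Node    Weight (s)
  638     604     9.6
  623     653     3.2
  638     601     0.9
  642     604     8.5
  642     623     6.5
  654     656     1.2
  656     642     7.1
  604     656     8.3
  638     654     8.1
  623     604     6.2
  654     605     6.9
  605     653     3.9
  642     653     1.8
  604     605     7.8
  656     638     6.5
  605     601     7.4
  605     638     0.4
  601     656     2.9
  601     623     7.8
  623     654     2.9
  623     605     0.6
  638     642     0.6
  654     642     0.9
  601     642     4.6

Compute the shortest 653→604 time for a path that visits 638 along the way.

9.6 s

Best 653 to 638: 653–642–638 costing 2.4
Best 638 to 604: 638–605–623–604 costing 7.2
Total via 638: 2.4 + 7.2 = 9.6 s.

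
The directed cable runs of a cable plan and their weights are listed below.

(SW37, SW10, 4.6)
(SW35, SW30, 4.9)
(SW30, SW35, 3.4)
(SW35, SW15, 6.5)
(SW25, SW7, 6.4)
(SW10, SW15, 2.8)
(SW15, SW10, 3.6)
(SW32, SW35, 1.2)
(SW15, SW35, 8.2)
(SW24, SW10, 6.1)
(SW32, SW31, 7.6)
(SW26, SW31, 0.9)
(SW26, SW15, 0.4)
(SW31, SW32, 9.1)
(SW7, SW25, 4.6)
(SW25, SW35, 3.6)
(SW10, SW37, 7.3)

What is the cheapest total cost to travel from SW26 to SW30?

13.5

Running Dijkstra from SW26:
SW26: 0
SW15: 0.4  (via SW26)
SW31: 0.9  (via SW26)
SW10: 4  (via SW15)
SW35: 8.6  (via SW15)
SW32: 10  (via SW31)
SW37: 11.3  (via SW10)
SW30: 13.5  (via SW35)
Shortest route: SW26 → SW15 → SW35 → SW30 = 13.5.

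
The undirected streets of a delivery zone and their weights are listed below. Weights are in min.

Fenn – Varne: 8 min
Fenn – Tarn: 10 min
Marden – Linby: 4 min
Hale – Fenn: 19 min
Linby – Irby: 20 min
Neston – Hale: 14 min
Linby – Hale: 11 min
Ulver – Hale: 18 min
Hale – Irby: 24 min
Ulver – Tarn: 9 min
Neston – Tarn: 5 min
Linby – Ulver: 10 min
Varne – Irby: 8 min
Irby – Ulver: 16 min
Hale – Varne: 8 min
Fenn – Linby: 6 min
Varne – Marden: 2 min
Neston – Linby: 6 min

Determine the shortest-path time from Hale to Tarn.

Running Dijkstra from Hale:
Hale: 0
Varne: 8  (via Hale)
Marden: 10  (via Varne)
Linby: 11  (via Hale)
Neston: 14  (via Hale)
Fenn: 16  (via Varne)
Irby: 16  (via Varne)
Ulver: 18  (via Hale)
Tarn: 19  (via Neston)
Shortest route: Hale → Neston → Tarn = 19 min.

19 min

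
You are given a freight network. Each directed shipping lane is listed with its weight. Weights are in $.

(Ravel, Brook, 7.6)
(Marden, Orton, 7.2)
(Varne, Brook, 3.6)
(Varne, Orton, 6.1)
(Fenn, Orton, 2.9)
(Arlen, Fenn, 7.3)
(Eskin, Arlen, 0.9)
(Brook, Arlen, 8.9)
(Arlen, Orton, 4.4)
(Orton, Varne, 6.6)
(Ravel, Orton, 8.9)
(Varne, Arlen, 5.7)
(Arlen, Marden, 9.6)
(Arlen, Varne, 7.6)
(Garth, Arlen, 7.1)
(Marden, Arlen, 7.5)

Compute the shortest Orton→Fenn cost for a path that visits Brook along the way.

$26.4

Shortest Orton→Brook: Orton → Varne → Brook = 10.2
Shortest Brook→Fenn: Brook → Arlen → Fenn = 16.2
Total via Brook: 10.2 + 16.2 = $26.4.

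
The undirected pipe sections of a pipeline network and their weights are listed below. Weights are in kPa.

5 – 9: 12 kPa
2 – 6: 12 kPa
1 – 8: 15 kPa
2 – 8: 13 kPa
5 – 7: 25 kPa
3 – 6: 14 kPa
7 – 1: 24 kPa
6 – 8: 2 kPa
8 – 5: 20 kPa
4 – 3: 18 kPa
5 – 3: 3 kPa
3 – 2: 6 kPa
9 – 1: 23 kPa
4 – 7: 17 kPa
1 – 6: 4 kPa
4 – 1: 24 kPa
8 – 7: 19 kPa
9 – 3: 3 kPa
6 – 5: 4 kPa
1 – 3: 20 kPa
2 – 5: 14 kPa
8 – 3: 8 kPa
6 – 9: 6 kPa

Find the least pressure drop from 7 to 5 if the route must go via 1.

Best 7 to 1: 7 → 1 costing 24
Shortest 1→5: 1 → 6 → 5 = 8
Total via 1: 24 + 8 = 32 kPa.

32 kPa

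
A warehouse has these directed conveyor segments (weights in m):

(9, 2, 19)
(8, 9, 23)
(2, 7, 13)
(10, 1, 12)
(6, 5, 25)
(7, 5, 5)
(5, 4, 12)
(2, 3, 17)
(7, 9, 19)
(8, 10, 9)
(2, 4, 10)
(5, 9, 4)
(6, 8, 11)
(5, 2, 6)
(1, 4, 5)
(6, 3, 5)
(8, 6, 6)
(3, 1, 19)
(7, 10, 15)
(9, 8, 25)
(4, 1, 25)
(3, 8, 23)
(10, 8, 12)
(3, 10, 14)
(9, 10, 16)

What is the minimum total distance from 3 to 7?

73 m

Settle nodes by increasing distance from 3:
3: 0
10: 14  (via 3)
1: 19  (via 3)
8: 23  (via 3)
4: 24  (via 1)
6: 29  (via 8)
9: 46  (via 8)
5: 54  (via 6)
2: 60  (via 5)
7: 73  (via 2)
Shortest route: 3–8–6–5–2–7 = 73 m.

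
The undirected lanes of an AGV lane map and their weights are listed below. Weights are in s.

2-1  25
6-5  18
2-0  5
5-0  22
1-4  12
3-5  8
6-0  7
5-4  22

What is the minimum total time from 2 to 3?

35 s

Enumerating some paths:
2 → 0 → 5 → 3: 5+22+8 = 35
2 → 0 → 6 → 5 → 3: 5+7+18+8 = 38
Cheapest is 2 → 0 → 5 → 3 at 35 s.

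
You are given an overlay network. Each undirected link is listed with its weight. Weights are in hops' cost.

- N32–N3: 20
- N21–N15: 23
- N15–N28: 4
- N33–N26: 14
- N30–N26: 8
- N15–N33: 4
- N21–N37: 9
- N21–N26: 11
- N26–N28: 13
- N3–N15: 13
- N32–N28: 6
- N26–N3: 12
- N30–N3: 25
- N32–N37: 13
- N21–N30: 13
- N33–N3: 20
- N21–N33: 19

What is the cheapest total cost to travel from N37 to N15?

23 hops' cost

Enumerating some paths:
N37–N32–N28–N15: 13+6+4 = 23
N37–N21–N15: 9+23 = 32
N37–N21–N33–N15: 9+19+4 = 32
The minimum is 23 hops' cost via N37–N32–N28–N15.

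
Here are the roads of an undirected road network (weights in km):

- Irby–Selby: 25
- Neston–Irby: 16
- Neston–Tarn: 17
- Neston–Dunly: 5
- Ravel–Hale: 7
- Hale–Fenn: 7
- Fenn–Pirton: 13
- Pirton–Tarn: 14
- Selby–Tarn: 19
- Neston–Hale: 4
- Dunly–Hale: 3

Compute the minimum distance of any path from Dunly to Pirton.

Settle nodes by increasing distance from Dunly:
Dunly: 0
Hale: 3  (via Dunly)
Neston: 5  (via Dunly)
Fenn: 10  (via Hale)
Ravel: 10  (via Hale)
Irby: 21  (via Neston)
Tarn: 22  (via Neston)
Pirton: 23  (via Fenn)
Shortest route: Dunly → Hale → Fenn → Pirton = 23 km.

23 km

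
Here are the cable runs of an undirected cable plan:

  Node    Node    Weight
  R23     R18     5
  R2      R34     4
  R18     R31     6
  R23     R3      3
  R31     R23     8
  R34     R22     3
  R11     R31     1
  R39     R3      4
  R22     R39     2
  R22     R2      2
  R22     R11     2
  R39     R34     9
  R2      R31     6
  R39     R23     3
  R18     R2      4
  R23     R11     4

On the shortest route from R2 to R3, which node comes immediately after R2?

R22

Compare a few routes:
R2 - R22 - R39 - R23 - R3: 2+2+3+3 = 10
R2 - R22 - R39 - R3: 2+2+4 = 8
Cheapest is R2 - R22 - R39 - R3 at 8.
So from R2 the first move is to R22.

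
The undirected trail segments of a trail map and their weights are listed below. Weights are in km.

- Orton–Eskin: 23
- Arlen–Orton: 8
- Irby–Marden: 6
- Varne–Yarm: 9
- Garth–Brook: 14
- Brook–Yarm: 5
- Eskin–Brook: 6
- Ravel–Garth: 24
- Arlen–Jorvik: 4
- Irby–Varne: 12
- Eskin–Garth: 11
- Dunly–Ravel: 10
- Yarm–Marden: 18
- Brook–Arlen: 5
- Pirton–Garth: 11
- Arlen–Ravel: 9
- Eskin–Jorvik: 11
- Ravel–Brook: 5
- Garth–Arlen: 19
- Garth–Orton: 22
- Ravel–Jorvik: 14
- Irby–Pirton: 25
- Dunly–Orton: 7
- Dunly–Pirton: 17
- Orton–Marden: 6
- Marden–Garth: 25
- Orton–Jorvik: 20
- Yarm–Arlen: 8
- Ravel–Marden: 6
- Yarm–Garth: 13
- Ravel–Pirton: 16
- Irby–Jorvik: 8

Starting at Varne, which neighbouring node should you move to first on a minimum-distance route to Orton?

Irby

Candidate routes:
Varne–Irby–Marden–Orton: 12+6+6 = 24
Varne–Yarm–Arlen–Orton: 9+8+8 = 25
Cheapest is Varne–Irby–Marden–Orton at 24 km.
So from Varne the first move is to Irby.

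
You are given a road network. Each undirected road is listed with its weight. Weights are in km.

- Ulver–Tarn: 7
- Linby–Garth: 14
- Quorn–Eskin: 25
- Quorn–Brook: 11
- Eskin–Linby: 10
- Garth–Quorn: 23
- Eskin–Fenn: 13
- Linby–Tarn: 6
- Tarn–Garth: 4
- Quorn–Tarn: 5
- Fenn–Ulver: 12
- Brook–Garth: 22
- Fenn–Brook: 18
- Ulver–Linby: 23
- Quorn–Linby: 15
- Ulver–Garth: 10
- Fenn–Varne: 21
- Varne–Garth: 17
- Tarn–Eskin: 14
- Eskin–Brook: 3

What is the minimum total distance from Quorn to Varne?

26 km

Compare a few routes:
Quorn - Tarn - Garth - Varne: 5+4+17 = 26
Quorn - Linby - Tarn - Garth - Varne: 15+6+4+17 = 42
Quorn - Garth - Varne: 23+17 = 40
Quorn - Tarn - Ulver - Garth - Varne: 5+7+10+17 = 39
Cheapest is Quorn - Tarn - Garth - Varne at 26 km.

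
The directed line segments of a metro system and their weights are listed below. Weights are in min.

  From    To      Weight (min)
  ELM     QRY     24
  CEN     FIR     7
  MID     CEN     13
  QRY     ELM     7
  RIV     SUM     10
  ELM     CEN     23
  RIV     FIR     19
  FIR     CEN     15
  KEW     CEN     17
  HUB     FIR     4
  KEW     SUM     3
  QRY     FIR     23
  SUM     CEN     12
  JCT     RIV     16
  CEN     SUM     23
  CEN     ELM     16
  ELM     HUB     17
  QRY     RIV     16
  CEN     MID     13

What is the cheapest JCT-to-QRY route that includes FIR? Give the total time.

Shortest JCT→FIR: JCT–RIV–FIR = 35
Best FIR to QRY: FIR–CEN–ELM–QRY costing 55
Total via FIR: 35 + 55 = 90 min.

90 min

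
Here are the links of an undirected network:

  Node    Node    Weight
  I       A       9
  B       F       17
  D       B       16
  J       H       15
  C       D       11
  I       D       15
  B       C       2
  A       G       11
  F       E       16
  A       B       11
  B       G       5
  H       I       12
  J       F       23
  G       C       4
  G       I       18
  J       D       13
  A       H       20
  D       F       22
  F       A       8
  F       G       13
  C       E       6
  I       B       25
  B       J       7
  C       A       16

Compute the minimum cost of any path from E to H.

30

Settle nodes by increasing distance from E:
E: 0
C: 6  (via E)
B: 8  (via C)
G: 10  (via C)
J: 15  (via B)
F: 16  (via E)
D: 17  (via C)
A: 19  (via B)
I: 28  (via G)
H: 30  (via J)
Shortest route: E–C–B–J–H = 30.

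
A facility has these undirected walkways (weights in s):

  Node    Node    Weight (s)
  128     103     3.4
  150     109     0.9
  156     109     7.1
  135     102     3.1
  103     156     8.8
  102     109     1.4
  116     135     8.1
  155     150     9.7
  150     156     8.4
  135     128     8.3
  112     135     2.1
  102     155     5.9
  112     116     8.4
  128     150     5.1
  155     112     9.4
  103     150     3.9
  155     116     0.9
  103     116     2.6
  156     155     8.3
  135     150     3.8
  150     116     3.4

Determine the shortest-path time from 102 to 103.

Running Dijkstra from 102:
102: 0
109: 1.4  (via 102)
150: 2.3  (via 109)
135: 3.1  (via 102)
112: 5.2  (via 135)
116: 5.7  (via 150)
155: 5.9  (via 102)
103: 6.2  (via 150)
Shortest route: 102–109–150–103 = 6.2 s.

6.2 s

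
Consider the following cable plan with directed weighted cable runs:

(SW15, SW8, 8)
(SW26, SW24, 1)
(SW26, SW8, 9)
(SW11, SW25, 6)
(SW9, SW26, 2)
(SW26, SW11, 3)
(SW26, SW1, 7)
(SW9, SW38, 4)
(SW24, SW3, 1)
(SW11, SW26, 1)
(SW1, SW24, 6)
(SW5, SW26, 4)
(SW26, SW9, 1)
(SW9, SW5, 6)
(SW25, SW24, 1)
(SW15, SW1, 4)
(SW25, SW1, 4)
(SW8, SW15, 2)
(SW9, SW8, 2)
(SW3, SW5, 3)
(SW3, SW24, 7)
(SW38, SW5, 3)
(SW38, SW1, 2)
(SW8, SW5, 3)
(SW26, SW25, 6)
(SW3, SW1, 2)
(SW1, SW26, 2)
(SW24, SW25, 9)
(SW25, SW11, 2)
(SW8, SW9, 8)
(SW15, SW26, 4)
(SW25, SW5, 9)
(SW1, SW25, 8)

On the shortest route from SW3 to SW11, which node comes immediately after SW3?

Candidate routes:
SW3 - SW1 - SW25 - SW11: 2+8+2 = 12
SW3 - SW5 - SW26 - SW11: 3+4+3 = 10
SW3 - SW1 - SW26 - SW11: 2+2+3 = 7
The minimum is 7 via SW3 - SW1 - SW26 - SW11.
So from SW3 the first move is to SW1.

SW1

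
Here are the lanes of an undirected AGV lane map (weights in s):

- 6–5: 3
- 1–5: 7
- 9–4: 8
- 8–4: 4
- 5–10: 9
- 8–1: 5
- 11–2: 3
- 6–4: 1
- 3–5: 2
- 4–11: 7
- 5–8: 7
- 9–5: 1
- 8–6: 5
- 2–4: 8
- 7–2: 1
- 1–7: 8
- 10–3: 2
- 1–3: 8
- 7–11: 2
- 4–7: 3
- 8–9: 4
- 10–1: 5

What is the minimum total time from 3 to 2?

Candidate routes:
3 → 5 → 6 → 4 → 7 → 11 → 2: 2+3+1+3+2+3 = 14
3 → 5 → 6 → 4 → 7 → 2: 2+3+1+3+1 = 10
Cheapest is 3 → 5 → 6 → 4 → 7 → 2 at 10 s.

10 s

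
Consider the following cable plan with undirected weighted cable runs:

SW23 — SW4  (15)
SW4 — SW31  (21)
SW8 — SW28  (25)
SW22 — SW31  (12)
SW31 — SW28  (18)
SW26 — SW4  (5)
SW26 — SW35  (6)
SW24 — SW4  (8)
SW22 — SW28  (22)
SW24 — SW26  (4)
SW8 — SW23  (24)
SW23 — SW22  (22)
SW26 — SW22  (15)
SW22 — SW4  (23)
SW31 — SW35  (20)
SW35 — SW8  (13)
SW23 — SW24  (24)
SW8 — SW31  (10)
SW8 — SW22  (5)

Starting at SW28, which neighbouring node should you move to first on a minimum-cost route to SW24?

SW22

Compare a few routes:
SW28 - SW31 - SW4 - SW24: 18+21+8 = 47
SW28 - SW22 - SW26 - SW24: 22+15+4 = 41
The minimum is 41 via SW28 - SW22 - SW26 - SW24.
So from SW28 the first move is to SW22.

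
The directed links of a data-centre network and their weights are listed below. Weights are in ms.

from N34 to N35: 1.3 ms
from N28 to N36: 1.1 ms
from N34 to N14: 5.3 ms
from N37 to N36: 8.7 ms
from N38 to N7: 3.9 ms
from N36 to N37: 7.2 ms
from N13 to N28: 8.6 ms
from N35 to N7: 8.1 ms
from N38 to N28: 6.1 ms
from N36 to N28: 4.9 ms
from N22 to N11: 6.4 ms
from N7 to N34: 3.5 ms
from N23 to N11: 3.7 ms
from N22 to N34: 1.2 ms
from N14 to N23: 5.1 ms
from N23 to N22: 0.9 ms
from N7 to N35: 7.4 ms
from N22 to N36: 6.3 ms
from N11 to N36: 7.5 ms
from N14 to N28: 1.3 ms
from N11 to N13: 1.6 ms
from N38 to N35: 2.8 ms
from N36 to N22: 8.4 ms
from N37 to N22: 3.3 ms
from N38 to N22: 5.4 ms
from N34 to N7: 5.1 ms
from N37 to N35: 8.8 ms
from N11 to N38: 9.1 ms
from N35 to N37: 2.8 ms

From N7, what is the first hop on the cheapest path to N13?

N34

Enumerating some paths:
N7 → N34 → N14 → N23 → N11 → N13: 3.5+5.3+5.1+3.7+1.6 = 19.2
N7 → N35 → N37 → N22 → N11 → N13: 7.4+2.8+3.3+6.4+1.6 = 21.5
N7 → N34 → N14 → N23 → N22 → N11 → N13: 3.5+5.3+5.1+0.9+6.4+1.6 = 22.8
N7 → N34 → N35 → N37 → N22 → N11 → N13: 3.5+1.3+2.8+3.3+6.4+1.6 = 18.9
The minimum is 18.9 ms via N7 → N34 → N35 → N37 → N22 → N11 → N13.
So from N7 the first move is to N34.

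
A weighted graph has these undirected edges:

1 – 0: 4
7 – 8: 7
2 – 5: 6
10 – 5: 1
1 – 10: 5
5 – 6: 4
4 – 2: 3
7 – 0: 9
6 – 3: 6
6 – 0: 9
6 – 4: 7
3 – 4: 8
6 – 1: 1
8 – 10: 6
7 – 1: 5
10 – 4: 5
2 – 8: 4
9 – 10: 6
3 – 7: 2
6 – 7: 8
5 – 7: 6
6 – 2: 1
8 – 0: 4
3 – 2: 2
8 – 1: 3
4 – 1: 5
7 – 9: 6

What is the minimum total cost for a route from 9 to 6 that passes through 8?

16

Shortest 9→8: 9–10–8 = 12
Shortest 8→6: 8–1–6 = 4
Total via 8: 12 + 4 = 16.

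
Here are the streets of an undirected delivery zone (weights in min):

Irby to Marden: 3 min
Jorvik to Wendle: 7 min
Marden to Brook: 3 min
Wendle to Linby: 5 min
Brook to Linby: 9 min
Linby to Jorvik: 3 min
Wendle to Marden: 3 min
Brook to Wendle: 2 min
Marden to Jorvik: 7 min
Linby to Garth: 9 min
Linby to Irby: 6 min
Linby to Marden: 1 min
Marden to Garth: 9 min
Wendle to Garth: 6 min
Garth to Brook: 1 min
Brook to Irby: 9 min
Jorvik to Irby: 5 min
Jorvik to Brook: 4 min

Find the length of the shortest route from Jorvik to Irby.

Running Dijkstra from Jorvik:
Jorvik: 0
Linby: 3  (via Jorvik)
Marden: 4  (via Linby)
Brook: 4  (via Jorvik)
Irby: 5  (via Jorvik)
Shortest route: Jorvik → Irby = 5 min.

5 min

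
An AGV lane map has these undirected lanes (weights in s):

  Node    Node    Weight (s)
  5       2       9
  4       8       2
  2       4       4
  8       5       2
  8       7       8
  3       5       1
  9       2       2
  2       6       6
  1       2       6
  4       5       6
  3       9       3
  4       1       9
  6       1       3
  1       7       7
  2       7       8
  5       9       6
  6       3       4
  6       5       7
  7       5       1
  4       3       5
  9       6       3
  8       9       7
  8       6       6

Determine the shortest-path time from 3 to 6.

4 s

Enumerating some paths:
3–5–6: 1+7 = 8
3–5–8–6: 1+2+6 = 9
3–6: 4 = 4
3–9–6: 3+3 = 6
The minimum is 4 s via 3–6.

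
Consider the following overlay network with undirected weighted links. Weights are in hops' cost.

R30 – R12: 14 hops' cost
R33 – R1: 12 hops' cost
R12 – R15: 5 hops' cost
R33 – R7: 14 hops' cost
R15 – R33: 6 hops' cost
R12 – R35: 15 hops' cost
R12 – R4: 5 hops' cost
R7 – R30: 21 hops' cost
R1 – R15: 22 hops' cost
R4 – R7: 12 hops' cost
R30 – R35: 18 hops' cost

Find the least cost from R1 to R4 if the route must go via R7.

Best R1 to R7: R1–R33–R7 costing 26
Shortest R7→R4: R7–R4 = 12
Total via R7: 26 + 12 = 38 hops' cost.

38 hops' cost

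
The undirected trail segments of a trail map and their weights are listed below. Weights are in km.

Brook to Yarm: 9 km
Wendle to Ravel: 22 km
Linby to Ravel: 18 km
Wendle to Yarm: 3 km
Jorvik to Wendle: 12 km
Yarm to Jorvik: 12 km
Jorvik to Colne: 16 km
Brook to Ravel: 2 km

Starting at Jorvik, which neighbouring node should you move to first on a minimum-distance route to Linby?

Yarm

Enumerating some paths:
Jorvik–Wendle–Ravel–Linby: 12+22+18 = 52
Jorvik–Wendle–Yarm–Brook–Ravel–Linby: 12+3+9+2+18 = 44
Jorvik–Yarm–Brook–Ravel–Linby: 12+9+2+18 = 41
Cheapest is Jorvik–Yarm–Brook–Ravel–Linby at 41 km.
So from Jorvik the first move is to Yarm.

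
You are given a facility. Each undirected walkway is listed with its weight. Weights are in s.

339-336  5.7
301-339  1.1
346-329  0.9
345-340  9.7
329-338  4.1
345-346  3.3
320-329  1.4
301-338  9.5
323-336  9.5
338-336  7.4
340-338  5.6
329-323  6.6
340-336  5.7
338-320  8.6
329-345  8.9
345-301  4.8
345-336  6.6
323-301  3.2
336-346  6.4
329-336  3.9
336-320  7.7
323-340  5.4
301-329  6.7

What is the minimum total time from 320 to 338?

5.5 s

Settle nodes by increasing distance from 320:
320: 0
329: 1.4  (via 320)
346: 2.3  (via 329)
336: 5.3  (via 329)
338: 5.5  (via 329)
Shortest route: 320–329–338 = 5.5 s.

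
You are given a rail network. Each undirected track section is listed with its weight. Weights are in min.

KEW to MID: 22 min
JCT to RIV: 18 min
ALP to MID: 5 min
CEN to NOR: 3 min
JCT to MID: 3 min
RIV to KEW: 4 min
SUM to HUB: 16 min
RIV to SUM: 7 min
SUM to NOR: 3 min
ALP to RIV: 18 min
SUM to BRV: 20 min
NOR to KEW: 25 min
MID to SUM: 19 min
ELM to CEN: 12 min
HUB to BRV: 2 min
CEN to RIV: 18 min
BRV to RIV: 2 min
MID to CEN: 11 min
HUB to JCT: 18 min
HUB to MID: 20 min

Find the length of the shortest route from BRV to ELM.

Shortest distances from BRV:
BRV: 0
RIV: 2  (via BRV)
HUB: 2  (via BRV)
KEW: 6  (via RIV)
SUM: 9  (via RIV)
NOR: 12  (via SUM)
CEN: 15  (via NOR)
JCT: 20  (via RIV)
ALP: 20  (via RIV)
MID: 22  (via HUB)
ELM: 27  (via CEN)
Shortest route: BRV–RIV–SUM–NOR–CEN–ELM = 27 min.

27 min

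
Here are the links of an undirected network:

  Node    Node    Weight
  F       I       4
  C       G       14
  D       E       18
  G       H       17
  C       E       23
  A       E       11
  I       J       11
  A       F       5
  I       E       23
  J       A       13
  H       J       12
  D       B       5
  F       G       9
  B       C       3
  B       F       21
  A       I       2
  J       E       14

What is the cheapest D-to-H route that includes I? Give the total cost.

53

Best D to I: D–B–F–I costing 30
Best I to H: I–J–H costing 23
Total via I: 30 + 23 = 53.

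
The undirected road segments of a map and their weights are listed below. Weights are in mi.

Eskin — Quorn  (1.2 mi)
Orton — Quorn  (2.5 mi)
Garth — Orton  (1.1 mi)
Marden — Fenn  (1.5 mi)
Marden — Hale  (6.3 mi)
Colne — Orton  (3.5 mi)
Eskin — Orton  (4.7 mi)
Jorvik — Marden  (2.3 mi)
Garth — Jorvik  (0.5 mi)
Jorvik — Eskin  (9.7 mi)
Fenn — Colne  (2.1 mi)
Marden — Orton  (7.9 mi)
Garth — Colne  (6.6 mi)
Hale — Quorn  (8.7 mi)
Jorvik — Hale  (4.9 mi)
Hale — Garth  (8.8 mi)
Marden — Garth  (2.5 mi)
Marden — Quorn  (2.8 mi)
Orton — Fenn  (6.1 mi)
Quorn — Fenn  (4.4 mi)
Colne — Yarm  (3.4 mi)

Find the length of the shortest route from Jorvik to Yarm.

8.5 mi

Shortest distances from Jorvik:
Jorvik: 0
Garth: 0.5  (via Jorvik)
Orton: 1.6  (via Garth)
Marden: 2.3  (via Jorvik)
Fenn: 3.8  (via Marden)
Quorn: 4.1  (via Orton)
Hale: 4.9  (via Jorvik)
Colne: 5.1  (via Orton)
Eskin: 5.3  (via Quorn)
Yarm: 8.5  (via Colne)
Shortest route: Jorvik → Garth → Orton → Colne → Yarm = 8.5 mi.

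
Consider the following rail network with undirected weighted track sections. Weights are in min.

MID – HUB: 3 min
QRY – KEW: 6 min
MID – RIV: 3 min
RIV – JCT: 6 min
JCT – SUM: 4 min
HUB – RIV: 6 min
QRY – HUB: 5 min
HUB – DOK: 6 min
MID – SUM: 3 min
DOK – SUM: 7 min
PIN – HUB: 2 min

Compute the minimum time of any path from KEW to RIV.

Running Dijkstra from KEW:
KEW: 0
QRY: 6  (via KEW)
HUB: 11  (via QRY)
PIN: 13  (via HUB)
MID: 14  (via HUB)
RIV: 17  (via HUB)
Shortest route: KEW–QRY–HUB–RIV = 17 min.

17 min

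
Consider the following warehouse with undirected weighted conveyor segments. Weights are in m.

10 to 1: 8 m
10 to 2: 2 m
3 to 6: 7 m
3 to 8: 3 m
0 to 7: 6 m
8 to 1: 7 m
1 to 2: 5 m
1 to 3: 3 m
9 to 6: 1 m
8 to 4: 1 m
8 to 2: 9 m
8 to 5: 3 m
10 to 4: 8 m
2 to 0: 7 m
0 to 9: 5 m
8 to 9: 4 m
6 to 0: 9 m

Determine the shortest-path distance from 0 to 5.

Settle nodes by increasing distance from 0:
0: 0
9: 5  (via 0)
6: 6  (via 9)
7: 6  (via 0)
2: 7  (via 0)
8: 9  (via 9)
10: 9  (via 2)
4: 10  (via 8)
1: 12  (via 2)
3: 12  (via 8)
5: 12  (via 8)
Shortest route: 0–9–8–5 = 12 m.

12 m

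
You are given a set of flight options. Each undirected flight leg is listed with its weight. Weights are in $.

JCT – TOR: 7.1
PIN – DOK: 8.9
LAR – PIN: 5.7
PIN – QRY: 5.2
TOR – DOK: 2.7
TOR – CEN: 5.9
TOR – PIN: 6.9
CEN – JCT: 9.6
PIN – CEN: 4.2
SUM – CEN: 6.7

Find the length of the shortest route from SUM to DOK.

$15.3

Compare a few routes:
SUM–CEN–PIN–DOK: 6.7+4.2+8.9 = 19.8
SUM–CEN–JCT–TOR–DOK: 6.7+9.6+7.1+2.7 = 26.1
SUM–CEN–TOR–DOK: 6.7+5.9+2.7 = 15.3
SUM–CEN–PIN–TOR–DOK: 6.7+4.2+6.9+2.7 = 20.5
Cheapest is SUM–CEN–TOR–DOK at $15.3.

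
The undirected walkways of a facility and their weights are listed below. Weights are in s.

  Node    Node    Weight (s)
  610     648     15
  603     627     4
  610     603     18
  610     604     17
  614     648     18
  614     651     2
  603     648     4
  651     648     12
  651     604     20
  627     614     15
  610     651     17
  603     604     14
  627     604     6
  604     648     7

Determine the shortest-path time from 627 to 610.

Running Dijkstra from 627:
627: 0
603: 4  (via 627)
604: 6  (via 627)
648: 8  (via 603)
614: 15  (via 627)
651: 17  (via 614)
610: 22  (via 603)
Shortest route: 627 → 603 → 610 = 22 s.

22 s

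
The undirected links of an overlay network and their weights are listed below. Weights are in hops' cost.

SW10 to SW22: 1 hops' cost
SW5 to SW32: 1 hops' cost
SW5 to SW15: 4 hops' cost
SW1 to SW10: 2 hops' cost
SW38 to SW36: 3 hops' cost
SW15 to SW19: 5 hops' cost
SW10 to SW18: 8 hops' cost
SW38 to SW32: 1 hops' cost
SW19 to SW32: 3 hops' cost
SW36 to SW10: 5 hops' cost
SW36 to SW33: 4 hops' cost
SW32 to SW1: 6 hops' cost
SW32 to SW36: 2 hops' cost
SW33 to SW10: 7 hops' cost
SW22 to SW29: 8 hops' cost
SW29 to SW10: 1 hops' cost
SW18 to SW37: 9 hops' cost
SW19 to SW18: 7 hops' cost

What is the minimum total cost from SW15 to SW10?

12 hops' cost

Enumerating some paths:
SW15 → SW5 → SW32 → SW1 → SW10: 4+1+6+2 = 13
SW15 → SW19 → SW32 → SW36 → SW10: 5+3+2+5 = 15
SW15 → SW5 → SW32 → SW36 → SW10: 4+1+2+5 = 12
SW15 → SW5 → SW32 → SW38 → SW36 → SW10: 4+1+1+3+5 = 14
Cheapest is SW15 → SW5 → SW32 → SW36 → SW10 at 12 hops' cost.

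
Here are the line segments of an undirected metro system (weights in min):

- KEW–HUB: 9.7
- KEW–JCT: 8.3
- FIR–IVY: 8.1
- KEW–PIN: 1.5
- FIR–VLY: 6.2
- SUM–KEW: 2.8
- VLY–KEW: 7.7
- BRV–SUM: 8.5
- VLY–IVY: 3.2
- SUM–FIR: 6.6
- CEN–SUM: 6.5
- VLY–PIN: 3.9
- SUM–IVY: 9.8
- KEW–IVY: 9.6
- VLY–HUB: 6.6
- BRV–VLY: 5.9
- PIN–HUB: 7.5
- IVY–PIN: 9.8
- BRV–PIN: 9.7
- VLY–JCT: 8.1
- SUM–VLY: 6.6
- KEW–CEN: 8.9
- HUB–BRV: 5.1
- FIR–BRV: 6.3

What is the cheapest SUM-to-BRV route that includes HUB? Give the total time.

16.9 min

Best SUM to HUB: SUM → KEW → PIN → HUB costing 11.8
Best HUB to BRV: HUB → BRV costing 5.1
Total via HUB: 11.8 + 5.1 = 16.9 min.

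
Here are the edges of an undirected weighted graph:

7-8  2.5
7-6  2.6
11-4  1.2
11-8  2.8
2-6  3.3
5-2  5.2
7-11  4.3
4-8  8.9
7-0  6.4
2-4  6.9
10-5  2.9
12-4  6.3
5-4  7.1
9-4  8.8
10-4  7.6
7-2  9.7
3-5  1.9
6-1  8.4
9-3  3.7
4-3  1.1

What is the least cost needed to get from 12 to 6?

14.4

Enumerating some paths:
12 → 4 → 11 → 7 → 6: 6.3+1.2+4.3+2.6 = 14.4
12 → 4 → 11 → 8 → 7 → 6: 6.3+1.2+2.8+2.5+2.6 = 15.4
Cheapest is 12 → 4 → 11 → 7 → 6 at 14.4.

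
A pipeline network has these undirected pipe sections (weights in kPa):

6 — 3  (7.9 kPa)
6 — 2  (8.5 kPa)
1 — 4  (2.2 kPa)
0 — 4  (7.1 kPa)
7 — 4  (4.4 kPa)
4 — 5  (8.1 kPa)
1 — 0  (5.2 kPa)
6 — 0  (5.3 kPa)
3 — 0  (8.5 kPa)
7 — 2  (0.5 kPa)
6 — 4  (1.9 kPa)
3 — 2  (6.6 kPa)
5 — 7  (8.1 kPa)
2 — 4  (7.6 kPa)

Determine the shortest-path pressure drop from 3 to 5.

15.2 kPa

Settle nodes by increasing distance from 3:
3: 0
2: 6.6  (via 3)
7: 7.1  (via 2)
6: 7.9  (via 3)
0: 8.5  (via 3)
4: 9.8  (via 6)
1: 12  (via 4)
5: 15.2  (via 7)
Shortest route: 3 → 2 → 7 → 5 = 15.2 kPa.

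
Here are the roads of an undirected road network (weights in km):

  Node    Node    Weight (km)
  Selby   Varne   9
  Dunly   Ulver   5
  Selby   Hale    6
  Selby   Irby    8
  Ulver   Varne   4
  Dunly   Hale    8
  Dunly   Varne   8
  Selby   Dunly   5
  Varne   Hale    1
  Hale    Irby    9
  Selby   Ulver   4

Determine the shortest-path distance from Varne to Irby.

10 km

Enumerating some paths:
Varne–Hale–Selby–Irby: 1+6+8 = 15
Varne–Hale–Irby: 1+9 = 10
Varne–Ulver–Selby–Irby: 4+4+8 = 16
Cheapest is Varne–Hale–Irby at 10 km.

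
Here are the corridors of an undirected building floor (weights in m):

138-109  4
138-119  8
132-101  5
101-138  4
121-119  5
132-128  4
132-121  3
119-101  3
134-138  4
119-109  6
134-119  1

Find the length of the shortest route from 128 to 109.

17 m

Candidate routes:
128 - 132 - 101 - 138 - 109: 4+5+4+4 = 17
128 - 132 - 101 - 119 - 109: 4+5+3+6 = 18
128 - 132 - 121 - 119 - 109: 4+3+5+6 = 18
The minimum is 17 m via 128 - 132 - 101 - 138 - 109.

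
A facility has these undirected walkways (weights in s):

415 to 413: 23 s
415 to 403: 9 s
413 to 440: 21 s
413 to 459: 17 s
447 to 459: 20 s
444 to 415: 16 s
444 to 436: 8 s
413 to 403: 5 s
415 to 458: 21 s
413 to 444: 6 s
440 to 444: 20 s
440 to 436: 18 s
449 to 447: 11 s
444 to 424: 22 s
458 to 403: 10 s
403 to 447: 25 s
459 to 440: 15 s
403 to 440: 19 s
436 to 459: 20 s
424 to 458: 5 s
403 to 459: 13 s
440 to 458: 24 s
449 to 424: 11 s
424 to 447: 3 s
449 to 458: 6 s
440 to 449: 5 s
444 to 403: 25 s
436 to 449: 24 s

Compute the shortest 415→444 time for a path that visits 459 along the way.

45 s

Best 415 to 459: 415–403–459 costing 22
Best 459 to 444: 459–413–444 costing 23
Total via 459: 22 + 23 = 45 s.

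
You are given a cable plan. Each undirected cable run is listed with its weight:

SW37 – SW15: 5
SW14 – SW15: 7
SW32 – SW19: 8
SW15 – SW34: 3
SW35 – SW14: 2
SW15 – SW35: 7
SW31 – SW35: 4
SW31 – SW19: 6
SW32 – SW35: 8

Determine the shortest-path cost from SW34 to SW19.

20

Compare a few routes:
SW34 - SW15 - SW35 - SW31 - SW19: 3+7+4+6 = 20
SW34 - SW15 - SW14 - SW35 - SW31 - SW19: 3+7+2+4+6 = 22
SW34 - SW15 - SW35 - SW32 - SW19: 3+7+8+8 = 26
Cheapest is SW34 - SW15 - SW35 - SW31 - SW19 at 20.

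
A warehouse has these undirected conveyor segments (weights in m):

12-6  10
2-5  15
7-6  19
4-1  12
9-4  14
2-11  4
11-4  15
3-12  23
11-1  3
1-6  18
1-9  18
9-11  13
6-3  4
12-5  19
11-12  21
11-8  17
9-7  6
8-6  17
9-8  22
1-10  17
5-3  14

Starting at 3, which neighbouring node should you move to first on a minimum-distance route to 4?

6

Candidate routes:
3–6–1–4: 4+18+12 = 34
3–6–1–11–4: 4+18+3+15 = 40
Cheapest is 3–6–1–4 at 34 m.
So from 3 the first move is to 6.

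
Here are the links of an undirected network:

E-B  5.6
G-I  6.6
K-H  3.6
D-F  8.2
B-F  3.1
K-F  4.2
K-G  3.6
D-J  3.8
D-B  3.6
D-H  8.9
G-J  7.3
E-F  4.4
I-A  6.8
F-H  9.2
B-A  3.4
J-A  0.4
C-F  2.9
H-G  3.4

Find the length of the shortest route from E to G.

Settle nodes by increasing distance from E:
E: 0
F: 4.4  (via E)
B: 5.6  (via E)
C: 7.3  (via F)
K: 8.6  (via F)
A: 9  (via B)
D: 9.2  (via B)
J: 9.4  (via A)
G: 12.2  (via K)
Shortest route: E → F → K → G = 12.2.

12.2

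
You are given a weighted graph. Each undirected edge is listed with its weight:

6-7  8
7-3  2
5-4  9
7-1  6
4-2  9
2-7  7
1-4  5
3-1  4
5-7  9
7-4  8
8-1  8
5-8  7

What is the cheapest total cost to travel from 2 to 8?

21

Settle nodes by increasing distance from 2:
2: 0
7: 7  (via 2)
3: 9  (via 7)
4: 9  (via 2)
1: 13  (via 7)
6: 15  (via 7)
5: 16  (via 7)
8: 21  (via 1)
Shortest route: 2–7–1–8 = 21.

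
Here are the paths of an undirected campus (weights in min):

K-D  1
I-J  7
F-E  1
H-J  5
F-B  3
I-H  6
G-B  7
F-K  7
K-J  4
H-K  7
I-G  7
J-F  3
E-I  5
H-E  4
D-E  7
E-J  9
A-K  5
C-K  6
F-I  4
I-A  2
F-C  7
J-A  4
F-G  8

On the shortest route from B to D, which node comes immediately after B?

Candidate routes:
B - F - E - D: 3+1+7 = 11
B - F - I - A - K - D: 3+4+2+5+1 = 15
Cheapest is B - F - E - D at 11 min.
So from B the first move is to F.

F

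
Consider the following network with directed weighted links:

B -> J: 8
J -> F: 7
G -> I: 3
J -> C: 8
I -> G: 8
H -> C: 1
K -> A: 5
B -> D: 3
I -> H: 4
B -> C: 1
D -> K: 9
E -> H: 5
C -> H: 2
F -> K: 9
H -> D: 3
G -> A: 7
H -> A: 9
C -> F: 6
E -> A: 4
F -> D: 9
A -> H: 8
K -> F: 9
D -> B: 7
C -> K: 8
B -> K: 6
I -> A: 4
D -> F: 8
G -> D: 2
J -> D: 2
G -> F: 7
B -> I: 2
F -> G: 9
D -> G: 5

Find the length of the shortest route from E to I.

16

Compare a few routes:
E - H - D - B - I: 5+3+7+2 = 17
E - H - D - G - I: 5+3+5+3 = 16
Cheapest is E - H - D - G - I at 16.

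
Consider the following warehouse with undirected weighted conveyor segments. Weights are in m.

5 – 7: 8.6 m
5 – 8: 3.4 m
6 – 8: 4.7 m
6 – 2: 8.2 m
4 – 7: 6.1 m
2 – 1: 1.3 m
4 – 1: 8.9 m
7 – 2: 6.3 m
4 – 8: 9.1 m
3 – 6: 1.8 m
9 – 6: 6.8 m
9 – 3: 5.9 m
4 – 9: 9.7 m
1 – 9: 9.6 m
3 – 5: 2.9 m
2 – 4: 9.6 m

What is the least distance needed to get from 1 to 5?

14.2 m

Shortest distances from 1:
1: 0
2: 1.3  (via 1)
7: 7.6  (via 2)
4: 8.9  (via 1)
6: 9.5  (via 2)
9: 9.6  (via 1)
3: 11.3  (via 6)
5: 14.2  (via 3)
Shortest route: 1 → 2 → 6 → 3 → 5 = 14.2 m.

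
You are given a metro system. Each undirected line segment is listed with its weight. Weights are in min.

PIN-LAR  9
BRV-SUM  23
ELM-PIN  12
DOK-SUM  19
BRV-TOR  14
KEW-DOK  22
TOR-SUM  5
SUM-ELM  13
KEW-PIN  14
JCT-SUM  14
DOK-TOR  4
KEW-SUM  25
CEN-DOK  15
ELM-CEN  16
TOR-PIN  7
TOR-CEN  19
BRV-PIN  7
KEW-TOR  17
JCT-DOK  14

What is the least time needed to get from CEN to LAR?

35 min

Shortest distances from CEN:
CEN: 0
DOK: 15  (via CEN)
ELM: 16  (via CEN)
TOR: 19  (via CEN)
SUM: 24  (via TOR)
PIN: 26  (via TOR)
JCT: 29  (via DOK)
BRV: 33  (via TOR)
LAR: 35  (via PIN)
Shortest route: CEN → TOR → PIN → LAR = 35 min.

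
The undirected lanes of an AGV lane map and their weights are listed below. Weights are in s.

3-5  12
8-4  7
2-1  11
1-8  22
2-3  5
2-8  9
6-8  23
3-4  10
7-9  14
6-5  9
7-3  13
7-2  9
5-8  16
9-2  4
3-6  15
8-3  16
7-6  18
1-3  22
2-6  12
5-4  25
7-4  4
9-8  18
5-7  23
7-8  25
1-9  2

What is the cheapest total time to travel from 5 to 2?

17 s

Compare a few routes:
5 → 6 → 2: 9+12 = 21
5 → 8 → 2: 16+9 = 25
5 → 3 → 2: 12+5 = 17
5 → 6 → 3 → 2: 9+15+5 = 29
The minimum is 17 s via 5 → 3 → 2.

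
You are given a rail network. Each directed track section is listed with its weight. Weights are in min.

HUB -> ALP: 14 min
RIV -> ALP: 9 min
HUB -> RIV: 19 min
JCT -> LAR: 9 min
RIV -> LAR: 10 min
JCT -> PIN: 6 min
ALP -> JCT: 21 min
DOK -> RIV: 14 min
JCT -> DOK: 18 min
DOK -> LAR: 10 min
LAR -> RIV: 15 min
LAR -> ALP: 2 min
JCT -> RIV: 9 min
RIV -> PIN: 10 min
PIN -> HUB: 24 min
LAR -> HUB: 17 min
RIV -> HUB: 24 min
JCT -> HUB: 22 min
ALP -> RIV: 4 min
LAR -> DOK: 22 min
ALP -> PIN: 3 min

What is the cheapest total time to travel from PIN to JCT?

59 min

Candidate routes:
PIN–HUB–RIV–ALP–JCT: 24+19+9+21 = 73
PIN–HUB–ALP–JCT: 24+14+21 = 59
The minimum is 59 min via PIN–HUB–ALP–JCT.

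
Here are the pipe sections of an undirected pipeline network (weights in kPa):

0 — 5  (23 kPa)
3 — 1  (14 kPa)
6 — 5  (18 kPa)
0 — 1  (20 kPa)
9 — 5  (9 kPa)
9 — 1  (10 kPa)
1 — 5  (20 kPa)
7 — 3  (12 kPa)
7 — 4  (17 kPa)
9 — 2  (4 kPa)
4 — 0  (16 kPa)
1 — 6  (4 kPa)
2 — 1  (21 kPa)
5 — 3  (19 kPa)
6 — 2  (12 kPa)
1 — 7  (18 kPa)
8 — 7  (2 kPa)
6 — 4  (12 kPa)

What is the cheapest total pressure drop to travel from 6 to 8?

Enumerating some paths:
6 → 1 → 7 → 8: 4+18+2 = 24
6 → 1 → 3 → 7 → 8: 4+14+12+2 = 32
6 → 4 → 7 → 8: 12+17+2 = 31
6 → 2 → 9 → 1 → 7 → 8: 12+4+10+18+2 = 46
The minimum is 24 kPa via 6 → 1 → 7 → 8.

24 kPa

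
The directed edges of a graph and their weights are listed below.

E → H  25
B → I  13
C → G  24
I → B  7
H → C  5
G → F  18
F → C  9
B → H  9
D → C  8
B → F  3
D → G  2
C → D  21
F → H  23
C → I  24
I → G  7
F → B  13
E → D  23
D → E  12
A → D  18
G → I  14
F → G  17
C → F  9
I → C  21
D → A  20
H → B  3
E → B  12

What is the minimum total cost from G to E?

60

Running Dijkstra from G:
G: 0
I: 14  (via G)
F: 18  (via G)
B: 21  (via I)
C: 27  (via F)
H: 30  (via B)
D: 48  (via C)
E: 60  (via D)
Shortest route: G → F → C → D → E = 60.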